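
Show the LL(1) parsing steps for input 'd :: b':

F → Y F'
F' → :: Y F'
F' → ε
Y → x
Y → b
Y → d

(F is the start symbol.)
Stack is shown with the top on the left.

Stack      Input     Action
---------------------------
F $        d :: b $  output F → Y F'
Y F' $     d :: b $  output Y → d
d F' $     d :: b $  match 'd'
F' $       :: b $    output F' → :: Y F'
:: Y F' $  :: b $    match '::'
Y F' $     b $       output Y → b
b F' $     b $       match 'b'
F' $       $         output F' → ε
$          $         accept

The string is accepted.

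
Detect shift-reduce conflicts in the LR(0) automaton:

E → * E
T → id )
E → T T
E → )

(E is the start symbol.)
A shift-reduce conflict occurs when an LR(0) state has both:
  - a complete (reduce) item [A → α .] (dot at the end), and
  - a shift item [B → β . c γ] (dot before a terminal).

Augment with E' → E and build the canonical LR(0) collection (I0 = CLOSURE({[E' → . E]}), then GOTO on every symbol after a dot until no new states appear). It has 9 states:
  I0: { [E → . )], [E → . * E], [E → . T T], [E' → . E], [T → . id )] }  — shift
  I1: { [E → ) .] }  — reduce
  I2: { [E → * . E], [E → . )], [E → . * E], [E → . T T], [T → . id )] }  — shift
  I3: { [E' → E .] }  — accept
  I4: { [E → T . T], [T → . id )] }  — shift
  I5: { [T → id . )] }  — shift
  I6: { [T → id ) .] }  — reduce
  I7: { [E → T T .] }  — reduce
  I8: { [E → * E .] }  — reduce

No state contains both a complete item and a shift item.

Answer: No shift-reduce conflicts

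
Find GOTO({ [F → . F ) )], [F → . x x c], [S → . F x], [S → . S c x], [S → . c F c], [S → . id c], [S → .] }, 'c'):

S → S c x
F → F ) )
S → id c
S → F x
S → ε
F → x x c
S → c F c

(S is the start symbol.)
{ [F → . F ) )], [F → . x x c], [S → c . F c] }

GOTO(I, 'c') = CLOSURE({ [A → αX.β] : [A → α.Xβ] ∈ I, X = 'c' })

Items with dot before 'c', with the dot advanced:
  [S → . c F c] → [S → c . F c]
Closure of the advanced items:
  [S → c . F c] has the dot before F: add [F → . F ) )], [F → . x x c]

GOTO = { [F → . F ) )], [F → . x x c], [S → c . F c] }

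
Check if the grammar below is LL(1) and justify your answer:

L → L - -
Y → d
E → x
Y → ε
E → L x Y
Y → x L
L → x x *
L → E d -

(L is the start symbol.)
Relevant sets:
  FIRST(L) = { 'x' }
  FIRST(E) = { 'x' }
  FOLLOW(Y) = { 'd' }

For L:
  PREDICT(L → L '-' '-') = { 'x' }
  PREDICT(L → x x '*') = { 'x' }
  PREDICT(L → E d '-') = { 'x' }
For Y:
  PREDICT(Y → d) = { 'd' }
  PREDICT(Y → ε) = { 'd' }
  PREDICT(Y → x L) = { 'x' }
For E:
  PREDICT(E → x) = { 'x' }
  PREDICT(E → L x Y) = { 'x' }

Conflict found: Predict set conflict for L: { 'x' }
The grammar is NOT LL(1).

Answer: No. Predict set conflict for L: { 'x' }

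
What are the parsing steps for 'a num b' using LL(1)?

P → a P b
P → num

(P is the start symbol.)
Stack is shown with the top on the left.

Stack    Input      Action
--------------------------
P $      a num b $  output P → a P b
a P b $  a num b $  match 'a'
P b $    num b $    output P → num
num b $  num b $    match 'num'
b $      b $        match 'b'
$        $          accept

The string is accepted.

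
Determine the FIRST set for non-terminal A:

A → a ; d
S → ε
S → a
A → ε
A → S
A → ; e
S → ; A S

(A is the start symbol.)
{ ';', 'a', ε }

To compute FIRST(A), examine every production with A on the left-hand side, reading each right-hand side left to right until a non-nullable symbol is reached.

FIRST sets of the other non-terminals involved (by the same procedure, iterated to a fixed point):
  FIRST(S) = { ';', 'a', ε }

From A → a ; d:
  - a is a terminal: add 'a' and stop
From A → ε:
  - ε-production, so ε ∈ FIRST(A)
From A → S:
  - S is a non-terminal: add FIRST(S) \ {ε} = { ';', 'a' }
    S is nullable and nothing follows, so the whole right-hand side can vanish: ε ∈ FIRST(A)
From A → ; e:
  - ';' is a terminal: add ';' and stop

Collecting: FIRST(A) = { ';', 'a', ε }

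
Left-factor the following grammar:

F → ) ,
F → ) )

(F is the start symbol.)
Left-factoring transforms A → αβ₁ | αβ₂ into A → αA' and A' → β₁ | β₂
(α is the longest common prefix among the alternatives). Repeat until
no nonterminal has two alternatives with a common prefix.

Round 1: F has alternatives sharing prefix ')'. Introduce F': F → ) F'
  Add: F' → ,
  Add: F' → )

No remaining common prefixes — done.

Resulting grammar:
F → ) F'
F' → ,
F' → )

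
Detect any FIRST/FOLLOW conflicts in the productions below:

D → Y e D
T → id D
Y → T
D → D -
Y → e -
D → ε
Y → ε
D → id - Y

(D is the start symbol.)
A FIRST/FOLLOW conflict occurs when a non-terminal N has a nullable alternative N → β (β ⇒* ε) and another alternative N → α with FIRST(α) ∩ FOLLOW(N) ≠ ∅: on such a lookahead the parser cannot decide between expanding α and letting N vanish via β.

Nullable non-terminals: D, Y.
FIRST sets used below: FIRST(Y) = { 'e', 'id', ε }, FIRST(D) = { '-', 'e', 'id', ε }, FIRST(T) = { 'id' }

D: nullable alternative(s) D → ε; FOLLOW(D) = { $, '-', 'e' }
  D → Y e D: FIRST \ {ε} = { 'e', 'id' } — overlaps FOLLOW(D) on { 'e' }: CONFLICT
  D → D -: FIRST \ {ε} = { '-', 'e', 'id' } — overlaps FOLLOW(D) on { '-', 'e' }: CONFLICT
  D → ε: FIRST \ {ε} = { } — this is the only nullable alternative, skip
  D → id - Y: FIRST \ {ε} = { 'id' } — disjoint from FOLLOW(D)

Y: nullable alternative(s) Y → ε; FOLLOW(Y) = { $, '-', 'e' }
  Y → T: FIRST \ {ε} = { 'id' } — disjoint from FOLLOW(Y)
  Y → e -: FIRST \ {ε} = { 'e' } — overlaps FOLLOW(Y) on { 'e' }: CONFLICT
  Y → ε: FIRST \ {ε} = { } — this is the only nullable alternative, skip

T has no nullable alternative, so no FIRST/FOLLOW check is needed there.

So the grammar has 3 FIRST/FOLLOW conflicts (marked CONFLICT above).

Answer: Yes. D → Y e D with FOLLOW(D) on { 'e' }; D → D '-' with FOLLOW(D) on { '-', 'e' }; Y → e '-' with FOLLOW(Y) on { 'e' }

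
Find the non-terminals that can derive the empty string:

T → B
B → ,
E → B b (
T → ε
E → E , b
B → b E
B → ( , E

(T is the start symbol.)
A non-terminal is nullable if it can derive ε (the empty string): either it has an ε-production, or it has a production whose right-hand side consists entirely of nullable non-terminals.

ε-productions: T → ε
So T is immediately nullable.
No further non-terminal can be added: every production for the remaining non-terminals contains a terminal or a non-nullable non-terminal.
Nullable = { 'T' }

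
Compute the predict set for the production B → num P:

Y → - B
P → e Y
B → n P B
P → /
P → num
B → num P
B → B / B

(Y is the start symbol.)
{ 'num' }

PREDICT(B → num P) = (FIRST(RHS) \ {ε}) ∪ (FOLLOW(B) if ε ∈ FIRST(RHS), i.e. RHS ⇒* ε)
FIRST(num P) = { 'num' }
ε ∉ FIRST(num P), so FOLLOW(B) is not added.
PREDICT(B → num P) = { 'num' }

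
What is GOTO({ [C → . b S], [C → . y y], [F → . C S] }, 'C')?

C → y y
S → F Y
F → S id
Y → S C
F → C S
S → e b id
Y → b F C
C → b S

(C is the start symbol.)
GOTO(I, 'C') = CLOSURE({ [A → αX.β] : [A → α.Xβ] ∈ I, X = 'C' })

Items with dot before 'C', with the dot advanced:
  [F → . C S] → [F → C . S]
Closure of the advanced items:
  [F → C . S] has the dot before S: add [S → . F Y], [S → . e b id]
  [S → . F Y] has the dot before F: add [F → . S id], [F → . C S]
  [F → . C S] has the dot before C: add [C → . y y], [C → . b S]

GOTO = { [C → . b S], [C → . y y], [F → . C S], [F → . S id], [F → C . S], [S → . F Y], [S → . e b id] }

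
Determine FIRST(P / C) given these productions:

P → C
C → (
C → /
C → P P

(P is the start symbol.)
{ '(', '/' }

FIRST sets of the non-terminals involved (from the grammar, by fixed-point iteration):
  FIRST(P) = { '(', '/' }

To compute FIRST(P / C), process the symbols left to right:
Symbol P is a non-terminal. Add FIRST(P) \ {ε} = { '(', '/' }
P is not nullable (ε ∉ FIRST(P)), so stop here.
FIRST(P / C) = { '(', '/' }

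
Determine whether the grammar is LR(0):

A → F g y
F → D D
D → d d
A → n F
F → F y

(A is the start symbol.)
A grammar is LR(0) if no state in the canonical LR(0) collection has:
  - both a shift item (dot before a terminal) and a complete item (shift-reduce conflict), or
  - two or more complete items (reduce-reduce conflict; the accept item [A' → A .] counts as a complete item here).

Augment with A' → A and build the canonical LR(0) collection (I0 = CLOSURE({[A' → . A]}), then GOTO on every symbol after a dot until no new states appear). It has 12 states:
  I0: { [A → . F g y], [A → . n F], [A' → . A], [D → . d d], [F → . D D], [F → . F y] }  — shift
  I1: { [A' → A .] }  — accept
  I2: { [D → . d d], [F → D . D] }  — shift
  I3: { [A → F . g y], [F → F . y] }  — shift
  I4: { [D → d . d] }  — shift
  I5: { [A → n . F], [D → . d d], [F → . D D], [F → . F y] }  — shift
  I6: { [A → n F .], [F → F . y] }  — shift, reduce
  I7: { [F → F y .] }  — reduce
  I8: { [D → d d .] }  — reduce
  I9: { [A → F g . y] }  — shift
  I10: { [A → F g y .] }  — reduce
  I11: { [F → D D .] }  — reduce

Conflict in state I6:
  Shift-reduce conflict between [A → n F .] and [F → F . y]
So the grammar is NOT LR(0).

Answer: No. Shift-reduce conflict between [A → n F .] and [F → F . y]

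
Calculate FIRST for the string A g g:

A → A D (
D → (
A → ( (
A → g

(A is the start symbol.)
FIRST sets of the non-terminals involved (from the grammar, by fixed-point iteration):
  FIRST(A) = { '(', 'g' }

To compute FIRST(A g g), process the symbols left to right:
Symbol A is a non-terminal. Add FIRST(A) \ {ε} = { '(', 'g' }
A is not nullable (ε ∉ FIRST(A)), so stop here.
FIRST(A g g) = { '(', 'g' }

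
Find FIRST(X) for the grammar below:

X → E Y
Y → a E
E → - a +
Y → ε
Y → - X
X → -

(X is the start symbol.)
{ '-' }

To compute FIRST(X), examine every production with X on the left-hand side, reading each right-hand side left to right until a non-nullable symbol is reached.

FIRST sets of the other non-terminals involved (by the same procedure, iterated to a fixed point):
  FIRST(E) = { '-' }

From X → E Y:
  - E is a non-terminal: add FIRST(E) \ {ε} = { '-' }
    E is not nullable, so stop
From X → -:
  - '-' is a terminal: add '-' and stop

Collecting: FIRST(X) = { '-' }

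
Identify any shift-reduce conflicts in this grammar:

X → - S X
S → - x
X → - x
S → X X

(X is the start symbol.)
No shift-reduce conflicts

Augment with X' → X and build the canonical LR(0) collection (I0 = CLOSURE({[X' → . X]}), then GOTO on every symbol after a dot until no new states appear). It has 10 states:
  I0: { [X → . - S X], [X → . - x], [X' → . X] }  — shift
  I1: { [S → . - x], [S → . X X], [X → - . S X], [X → - . x], [X → . - S X], [X → . - x] }  — shift
  I2: { [X' → X .] }  — accept
  I3: { [S → - . x], [S → . - x], [S → . X X], [X → - . S X], [X → - . x], [X → . - S X], [X → . - x] }  — shift
  I4: { [X → - S . X], [X → . - S X], [X → . - x] }  — shift
  I5: { [S → X . X], [X → . - S X], [X → . - x] }  — shift
  I6: { [X → - x .] }  — reduce
  I7: { [S → X X .] }  — reduce
  I8: { [X → - S X .] }  — reduce
  I9: { [S → - x .], [X → - x .] }  — 2 reduces

No state contains both a complete item and a shift item.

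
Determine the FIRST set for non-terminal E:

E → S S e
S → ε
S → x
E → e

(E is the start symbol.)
To compute FIRST(E), examine every production with E on the left-hand side, reading each right-hand side left to right until a non-nullable symbol is reached.

FIRST sets of the other non-terminals involved (by the same procedure, iterated to a fixed point):
  FIRST(S) = { 'x', ε }

From E → S S e:
  - S is a non-terminal: add FIRST(S) \ {ε} = { 'x' }
    S is nullable, so continue to the next symbol
  - S is a non-terminal: add FIRST(S) \ {ε} = { 'x' }
    S is nullable, so continue to the next symbol
  - e is a terminal: add 'e' and stop
From E → e:
  - e is a terminal: add 'e' and stop

Collecting: FIRST(E) = { 'e', 'x' }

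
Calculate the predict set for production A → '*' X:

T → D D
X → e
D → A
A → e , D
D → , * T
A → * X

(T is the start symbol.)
{ '*' }

PREDICT(A → '*' X) = (FIRST(RHS) \ {ε}) ∪ (FOLLOW(A) if ε ∈ FIRST(RHS), i.e. RHS ⇒* ε)
FIRST('*' X) = { '*' }
ε ∉ FIRST('*' X), so FOLLOW(A) is not added.
PREDICT(A → '*' X) = { '*' }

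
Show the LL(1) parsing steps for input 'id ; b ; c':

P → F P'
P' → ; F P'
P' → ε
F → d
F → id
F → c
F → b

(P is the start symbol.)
Stack is shown with the top on the left.

Stack     Input         Action
------------------------------
P $       id ; b ; c $  output P → F P'
F P' $    id ; b ; c $  output F → id
id P' $   id ; b ; c $  match 'id'
P' $      ; b ; c $     output P' → ; F P'
; F P' $  ; b ; c $     match ';'
F P' $    b ; c $       output F → b
b P' $    b ; c $       match 'b'
P' $      ; c $         output P' → ; F P'
; F P' $  ; c $         match ';'
F P' $    c $           output F → c
c P' $    c $           match 'c'
P' $      $             output P' → ε
$         $             accept

The string is accepted.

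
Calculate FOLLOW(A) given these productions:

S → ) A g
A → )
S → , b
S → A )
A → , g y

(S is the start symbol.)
{ ')', 'g' }

In S → ) A g: A is followed by g, add FIRST(g) \ {ε} = { 'g' }
In S → A ): A is followed by ')', add FIRST(')') \ {ε} = { ')' }

Taking the union: FOLLOW(A) = { ')', 'g' }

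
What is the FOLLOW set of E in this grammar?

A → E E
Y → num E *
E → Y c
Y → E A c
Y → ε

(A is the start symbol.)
{ $, '*', 'c', 'num' }

To compute FOLLOW(E), find every occurrence of E on a right-hand side N → α E β: add FIRST(β) \ {ε}, and if β is empty or nullable also add FOLLOW(N). Iterate to a fixed point.

In A → E E: E is followed by E, add FIRST(E) \ {ε} = { 'c', 'num' }
In A → E E: E is at the end, add FOLLOW(A)
In Y → num E *: E is followed by '*', add FIRST('*') \ {ε} = { '*' }
In Y → E A c: E is followed by A c, add FIRST(A c) \ {ε} = { 'c', 'num' }

The FOLLOW sets referred to above (computed the same way, to a fixed point):
  FOLLOW(A) = { $, 'c' }

Taking the union: FOLLOW(E) = { $, '*', 'c', 'num' }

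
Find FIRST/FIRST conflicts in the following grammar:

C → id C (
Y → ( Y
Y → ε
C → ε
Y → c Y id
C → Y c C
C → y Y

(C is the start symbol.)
A FIRST/FIRST conflict occurs when two productions N → α and N → β for the same non-terminal have FIRST(α) ∩ FIRST(β) ≠ ∅ (with ε ∈ FIRST of a nullable right-hand side, so two nullable alternatives also conflict).

FIRST sets of the non-terminals at (or reachable through a nullable prefix from) the front of some alternative:
  FIRST(Y) = { '(', 'c', ε }

Productions for C:
  C → id C (: FIRST = { 'id' }
  C → ε: FIRST = { ε }
  C → Y c C: FIRST = { '(', 'c' }
  C → y Y: FIRST = { 'y' }
Productions for Y:
  Y → ( Y: FIRST = { '(' }
  Y → ε: FIRST = { ε }
  Y → c Y id: FIRST = { 'c' }

All alternatives of each non-terminal have pairwise disjoint FIRST sets.

Answer: No FIRST/FIRST conflicts.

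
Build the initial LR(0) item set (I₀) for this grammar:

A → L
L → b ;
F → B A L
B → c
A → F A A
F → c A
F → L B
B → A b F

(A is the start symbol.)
{ [A → . F A A], [A → . L], [A' → . A], [B → . A b F], [B → . c], [F → . B A L], [F → . L B], [F → . c A], [L → . b ;] }

First, augment the grammar with A' → A
I₀ = CLOSURE({ [A' → . A] }):
  [A' → . A] has the dot before A: add [A → . L], [A → . F A A]
  [A → . L] has the dot before L: add [L → . b ;]
  [A → . F A A] has the dot before F: add [F → . B A L], [F → . c A], [F → . L B]
  [F → . B A L] has the dot before B: add [B → . c], [B → . A b F]
No further items can be added.

I₀ = { [A → . F A A], [A → . L], [A' → . A], [B → . A b F], [B → . c], [F → . B A L], [F → . L B], [F → . c A], [L → . b ;] }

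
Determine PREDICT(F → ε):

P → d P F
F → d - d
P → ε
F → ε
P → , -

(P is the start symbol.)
{ $, 'd' }

PREDICT(F → ε) = (FIRST(RHS) \ {ε}) ∪ (FOLLOW(F) if ε ∈ FIRST(RHS), i.e. RHS ⇒* ε)
The right-hand side is ε (FIRST(ε) = { ε }), so the predict set is FOLLOW(F) = { $, 'd' }
PREDICT(F → ε) = { $, 'd' }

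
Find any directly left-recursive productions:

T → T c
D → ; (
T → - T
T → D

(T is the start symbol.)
Yes, T is left-recursive

Direct left recursion occurs when N → N α for some non-terminal N (the right-hand side begins with the left-hand side itself).

T → T c: LEFT RECURSIVE (starts with T)
D → ; (: starts with ';'
T → - T: starts with '-'
T → D: starts with D

The grammar has direct left recursion on: T.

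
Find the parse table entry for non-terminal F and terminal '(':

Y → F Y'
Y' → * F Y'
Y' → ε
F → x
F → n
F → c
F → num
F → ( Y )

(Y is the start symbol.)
To find M[F, '('], we find productions for F where '(' is in the predict set (PREDICT(N → α) = (FIRST(α) \ {ε}) ∪ (FOLLOW(N) if α ⇒* ε)).

F → x: PREDICT = { 'x' }
F → n: PREDICT = { 'n' }
F → c: PREDICT = { 'c' }
F → num: PREDICT = { 'num' }
F → ( Y ): PREDICT = { '(' }
  '(' is in predict set, so this production goes in M[F, '(']

M[F, '('] = F → ( Y )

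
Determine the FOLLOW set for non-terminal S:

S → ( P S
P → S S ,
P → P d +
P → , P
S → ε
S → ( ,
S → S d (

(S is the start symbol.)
{ $, '(', ',', 'd' }

S is the start symbol, so $ ∈ FOLLOW(S).
In S → ( P S: S is at the end; this adds FOLLOW(S) to itself — nothing new
In P → S S ,: S is followed by S ',', add FIRST(S ',') \ {ε} = { '(', ',', 'd' }
In P → S S ,: S is followed by ',', add FIRST(',') \ {ε} = { ',' }
In S → S d (: S is followed by d '(', add FIRST(d '(') \ {ε} = { 'd' }

Taking the union: FOLLOW(S) = { $, '(', ',', 'd' }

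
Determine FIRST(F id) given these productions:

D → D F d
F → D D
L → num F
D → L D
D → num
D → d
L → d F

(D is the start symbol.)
{ 'd', 'num' }

FIRST sets of the non-terminals involved (from the grammar, by fixed-point iteration):
  FIRST(F) = { 'd', 'num' }

To compute FIRST(F id), process the symbols left to right:
Symbol F is a non-terminal. Add FIRST(F) \ {ε} = { 'd', 'num' }
F is not nullable (ε ∉ FIRST(F)), so stop here.
FIRST(F id) = { 'd', 'num' }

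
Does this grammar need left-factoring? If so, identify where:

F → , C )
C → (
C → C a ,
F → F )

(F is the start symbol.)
Left-factoring is needed when two productions for the same non-terminal
share a common prefix on the right-hand side.

Productions for F:
  F → , C )
  F → F )
Productions for C:
  C → (
  C → C a ,

No common prefixes found.

Answer: No, left-factoring is not needed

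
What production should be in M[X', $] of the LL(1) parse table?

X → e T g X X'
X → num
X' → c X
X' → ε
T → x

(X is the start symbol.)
X' → ε

To find M[X', $], we find productions for X' where $ is in the predict set (PREDICT(N → α) = (FIRST(α) \ {ε}) ∪ (FOLLOW(N) if α ⇒* ε)).

Relevant sets:
  FOLLOW(X') = { $, 'c' }

X' → c X: PREDICT = { 'c' }
X' → ε: PREDICT = { $, 'c' }
  $ is in predict set, so this production goes in M[X', $]

M[X', $] = X' → ε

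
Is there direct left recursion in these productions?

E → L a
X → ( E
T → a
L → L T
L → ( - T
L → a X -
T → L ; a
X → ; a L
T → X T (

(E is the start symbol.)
E → L a: starts with L
X → ( E: starts with '('
T → a: starts with a
L → L T: LEFT RECURSIVE (starts with L)
L → ( - T: starts with '('
L → a X -: starts with a
T → L ; a: starts with L
X → ; a L: starts with ';'
T → X T (: starts with X

The grammar has direct left recursion on: L.

Answer: Yes, L is left-recursive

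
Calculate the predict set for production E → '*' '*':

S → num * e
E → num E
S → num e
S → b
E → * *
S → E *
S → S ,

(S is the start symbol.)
PREDICT(E → '*' '*') = (FIRST(RHS) \ {ε}) ∪ (FOLLOW(E) if ε ∈ FIRST(RHS), i.e. RHS ⇒* ε)
FIRST('*' '*') = { '*' }
ε ∉ FIRST('*' '*'), so FOLLOW(E) is not added.
PREDICT(E → '*' '*') = { '*' }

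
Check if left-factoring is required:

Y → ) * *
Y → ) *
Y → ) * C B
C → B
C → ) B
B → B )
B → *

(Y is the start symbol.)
Left-factoring is needed when two productions for the same non-terminal
share a common prefix on the right-hand side.

Productions for Y:
  Y → ) * *
  Y → ) *
  Y → ) * C B
Productions for C:
  C → B
  C → ) B
Productions for B:
  B → B )
  B → *

Found common prefix ') *' in productions for Y

Answer: Yes, Y has productions with common prefix ') *'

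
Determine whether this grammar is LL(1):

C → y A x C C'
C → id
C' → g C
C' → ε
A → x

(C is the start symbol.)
No. Predict set conflict for C': { 'g' }

A grammar is LL(1) if for each non-terminal N with multiple productions, the predict sets of those productions are pairwise disjoint, where PREDICT(N → α) = (FIRST(α) \ {ε}) ∪ (FOLLOW(N) if α ⇒* ε).

Relevant sets:
  FOLLOW(C') = { $, 'g' }

For C:
  PREDICT(C → y A x C C') = { 'y' }
  PREDICT(C → id) = { 'id' }
For C':
  PREDICT(C' → g C) = { 'g' }
  PREDICT(C' → ε) = { $, 'g' }
A has a single production, so nothing to check there.

Conflict found: Predict set conflict for C': { 'g' }
The grammar is NOT LL(1).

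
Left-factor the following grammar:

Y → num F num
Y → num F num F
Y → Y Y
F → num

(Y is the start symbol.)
Left-factoring transforms A → αβ₁ | αβ₂ into A → αA' and A' → β₁ | β₂
(α is the longest common prefix among the alternatives). Repeat until
no nonterminal has two alternatives with a common prefix.

Round 1: Y has alternatives sharing prefix 'num F num'. Introduce Y': Y → num F num Y'
  Add: Y' → ε
  Add: Y' → F

No remaining common prefixes — done.

Resulting grammar:
Y → num F num Y'
Y' → ε
Y' → F
Y → Y Y
F → num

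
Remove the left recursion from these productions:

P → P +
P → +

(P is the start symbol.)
P is directly left-recursive. The standard transformation for
  A → A α₁ | ... | A α_m | β₁ | ... | β_n
is
  A  → β₁ A' | ... | β_n A'
  A' → α₁ A' | ... | α_m A' | ε

P → + becomes P → + P'
P → P + becomes P' → + P'
Add P' → ε

Resulting grammar:
P → + P'
P' → + P'
P' → ε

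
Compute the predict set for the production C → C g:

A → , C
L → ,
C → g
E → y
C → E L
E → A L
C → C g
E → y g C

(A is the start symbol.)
PREDICT(C → C g) = (FIRST(RHS) \ {ε}) ∪ (FOLLOW(C) if ε ∈ FIRST(RHS), i.e. RHS ⇒* ε)
FIRST(C) = { ',', 'g', 'y' }
FIRST(C g) = { ',', 'g', 'y' }
ε ∉ FIRST(C g), so FOLLOW(C) is not added.
PREDICT(C → C g) = { ',', 'g', 'y' }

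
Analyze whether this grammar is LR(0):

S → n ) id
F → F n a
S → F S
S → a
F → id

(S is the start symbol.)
A grammar is LR(0) if no state in the canonical LR(0) collection has:
  - both a shift item (dot before a terminal) and a complete item (shift-reduce conflict), or
  - two or more complete items (reduce-reduce conflict; the accept item [S' → S .] counts as a complete item here).

Augment with S' → S and build the canonical LR(0) collection (I0 = CLOSURE({[S' → . S]}), then GOTO on every symbol after a dot until no new states appear). It has 11 states:
  I0: { [F → . F n a], [F → . id], [S → . F S], [S → . a], [S → . n ) id], [S' → . S] }  — shift
  I1: { [F → . F n a], [F → . id], [F → F . n a], [S → . F S], [S → . a], [S → . n ) id], [S → F . S] }  — shift
  I2: { [S' → S .] }  — accept
  I3: { [S → a .] }  — reduce
  I4: { [F → id .] }  — reduce
  I5: { [S → n . ) id] }  — shift
  I6: { [S → n ) . id] }  — shift
  I7: { [S → n ) id .] }  — reduce
  I8: { [S → F S .] }  — reduce
  I9: { [F → F n . a], [S → n . ) id] }  — shift
  I10: { [F → F n a .] }  — reduce

Every state is either a pure shift/goto state or contains exactly one complete item and nothing to shift — no conflicts. The grammar is LR(0).

Answer: Yes, the grammar is LR(0)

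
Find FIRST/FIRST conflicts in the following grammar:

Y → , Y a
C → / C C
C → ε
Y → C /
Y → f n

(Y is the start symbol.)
No FIRST/FIRST conflicts.

FIRST sets of the non-terminals at (or reachable through a nullable prefix from) the front of some alternative:
  FIRST(C) = { '/', ε }

Productions for Y:
  Y → , Y a: FIRST = { ',' }
  Y → C /: FIRST = { '/' }
  Y → f n: FIRST = { 'f' }
Productions for C:
  C → / C C: FIRST = { '/' }
  C → ε: FIRST = { ε }

All alternatives of each non-terminal have pairwise disjoint FIRST sets.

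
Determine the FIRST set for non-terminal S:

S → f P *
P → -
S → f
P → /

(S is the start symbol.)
{ 'f' }

From S → f P *:
  - f is a terminal: add 'f' and stop
From S → f:
  - f is a terminal: add 'f' and stop

Collecting: FIRST(S) = { 'f' }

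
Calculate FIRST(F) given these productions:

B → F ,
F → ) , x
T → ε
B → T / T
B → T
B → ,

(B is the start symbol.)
To compute FIRST(F), examine every production with F on the left-hand side, reading each right-hand side left to right until a non-nullable symbol is reached.

From F → ) , x:
  - ')' is a terminal: add ')' and stop

Collecting: FIRST(F) = { ')' }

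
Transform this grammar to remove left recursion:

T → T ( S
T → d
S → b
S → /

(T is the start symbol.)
T is directly left-recursive. The standard transformation for
  A → A α₁ | ... | A α_m | β₁ | ... | β_n
is
  A  → β₁ A' | ... | β_n A'
  A' → α₁ A' | ... | α_m A' | ε

T → d becomes T → d T'
T → T ( S becomes T' → ( S T'
Add T' → ε

Productions for other non-terminals are unchanged:
  S → b
  S → /

Resulting grammar:
T → d T'
T' → ( S T'
T' → ε
S → b
S → /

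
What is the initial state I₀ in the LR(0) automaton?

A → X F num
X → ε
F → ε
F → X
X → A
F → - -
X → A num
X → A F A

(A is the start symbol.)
{ [A → . X F num], [A' → . A], [X → . A F A], [X → . A num], [X → . A], [X → .] }

First, augment the grammar with A' → A
I₀ = CLOSURE({ [A' → . A] }):
  [A' → . A] has the dot before A: add [A → . X F num]
  [A → . X F num] has the dot before X: add [X → .], [X → . A], [X → . A num], [X → . A F A]
No further items can be added.

I₀ = { [A → . X F num], [A' → . A], [X → . A F A], [X → . A num], [X → . A], [X → .] }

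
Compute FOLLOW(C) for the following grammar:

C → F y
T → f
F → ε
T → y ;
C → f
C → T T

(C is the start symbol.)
To compute FOLLOW(C), find every occurrence of C on a right-hand side N → α C β: add FIRST(β) \ {ε}, and if β is empty or nullable also add FOLLOW(N). Iterate to a fixed point.

C is the start symbol, so $ ∈ FOLLOW(C).
C does not occur on any right-hand side.

Taking the union: FOLLOW(C) = { $ }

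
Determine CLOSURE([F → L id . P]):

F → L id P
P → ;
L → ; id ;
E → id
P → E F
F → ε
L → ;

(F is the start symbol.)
To compute CLOSURE, for each item [A → α.Bβ] where B is a non-terminal, add [B → .γ] for all productions B → γ; repeat for the newly added items until nothing changes.

Start with: [F → L id . P]
  [F → L id . P] has the dot before P: add [P → . ;], [P → . E F]
  [P → . E F] has the dot before E: add [E → . id]
No further items can be added.

CLOSURE = { [E → . id], [F → L id . P], [P → . ;], [P → . E F] }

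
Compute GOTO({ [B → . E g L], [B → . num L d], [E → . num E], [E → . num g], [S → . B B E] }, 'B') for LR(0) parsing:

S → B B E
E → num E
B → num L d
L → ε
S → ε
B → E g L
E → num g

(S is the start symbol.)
{ [B → . E g L], [B → . num L d], [E → . num E], [E → . num g], [S → B . B E] }

GOTO(I, 'B') = CLOSURE({ [A → αX.β] : [A → α.Xβ] ∈ I, X = 'B' })

Items with dot before 'B', with the dot advanced:
  [S → . B B E] → [S → B . B E]
Closure of the advanced items:
  [S → B . B E] has the dot before B: add [B → . num L d], [B → . E g L]
  [B → . E g L] has the dot before E: add [E → . num E], [E → . num g]

GOTO = { [B → . E g L], [B → . num L d], [E → . num E], [E → . num g], [S → B . B E] }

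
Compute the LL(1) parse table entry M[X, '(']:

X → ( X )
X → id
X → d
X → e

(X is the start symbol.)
To find M[X, '('], we find productions for X where '(' is in the predict set (PREDICT(N → α) = (FIRST(α) \ {ε}) ∪ (FOLLOW(N) if α ⇒* ε)).

X → ( X ): PREDICT = { '(' }
  '(' is in predict set, so this production goes in M[X, '(']
X → id: PREDICT = { 'id' }
X → d: PREDICT = { 'd' }
X → e: PREDICT = { 'e' }

M[X, '('] = X → ( X )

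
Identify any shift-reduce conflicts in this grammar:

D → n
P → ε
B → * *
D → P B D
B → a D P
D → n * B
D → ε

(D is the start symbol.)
A shift-reduce conflict occurs when an LR(0) state has both:
  - a complete (reduce) item [A → α .] (dot at the end), and
  - a shift item [B → β . c γ] (dot before a terminal).

Augment with D' → D and build the canonical LR(0) collection (I0 = CLOSURE({[D' → . D]}), then GOTO on every symbol after a dot until no new states appear). It has 13 states:
  I0: { [D → . P B D], [D → . n * B], [D → . n], [D → .], [D' → . D], [P → .] }  — shift, 2 reduces
  I1: { [D' → D .] }  — accept
  I2: { [B → . * *], [B → . a D P], [D → P . B D] }  — shift
  I3: { [D → n . * B], [D → n .] }  — shift, reduce
  I4: { [B → . * *], [B → . a D P], [D → n * . B] }  — shift
  I5: { [B → * . *] }  — shift
  I6: { [D → n * B .] }  — reduce
  I7: { [B → a . D P], [D → . P B D], [D → . n * B], [D → . n], [D → .], [P → .] }  — shift, 2 reduces
  I8: { [B → a D . P], [P → .] }  — reduce
  I9: { [B → a D P .] }  — reduce
  I10: { [B → * * .] }  — reduce
  I11: { [D → . P B D], [D → . n * B], [D → . n], [D → .], [D → P B . D], [P → .] }  — shift, 2 reduces
  I12: { [D → P B D .] }  — reduce

I0 contains reduce items [D → .], [P → .] and shift items [D → . n], [D → . n * B] — shift-reduce conflict.
I3 contains reduce item [D → n .] and shift item [D → n . * B] — shift-reduce conflict.
I7 contains reduce items [D → .], [P → .] and shift items [D → . n], [D → . n * B] — shift-reduce conflict.
I11 contains reduce items [D → .], [P → .] and shift items [D → . n], [D → . n * B] — shift-reduce conflict.

Answer: Yes — I0: [D → .] vs [D → . n]; I3: [D → n .] vs [D → n . * B]; I7: [D → .] vs [D → . n]; I11: [D → .] vs [D → . n]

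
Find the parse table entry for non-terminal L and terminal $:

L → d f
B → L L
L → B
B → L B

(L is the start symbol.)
To find M[L, $], we find productions for L where $ is in the predict set (PREDICT(N → α) = (FIRST(α) \ {ε}) ∪ (FOLLOW(N) if α ⇒* ε)).

Relevant sets:
  FIRST(B) = { 'd' }

L → d f: PREDICT = { 'd' }
L → B: PREDICT = { 'd' }

M[L, $] is empty (no production applies)

Answer: Empty (error entry)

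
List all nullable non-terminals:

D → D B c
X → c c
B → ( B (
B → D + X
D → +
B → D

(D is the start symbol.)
A non-terminal is nullable if it can derive ε (the empty string): either it has an ε-production, or it has a production whose right-hand side consists entirely of nullable non-terminals.

There are no ε-productions, so no non-terminal can derive ε.
No non-terminals are nullable.

Answer: None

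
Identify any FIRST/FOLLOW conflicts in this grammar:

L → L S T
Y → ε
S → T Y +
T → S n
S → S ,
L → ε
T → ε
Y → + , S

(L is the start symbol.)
Yes. L → L S T with FOLLOW(L) on { '+' }; Y → '+' ',' S with FOLLOW(Y) on { '+' }; T → S n with FOLLOW(T) on { '+' }

Nullable non-terminals: L, T, Y.
FIRST sets used below: FIRST(L) = { '+', ε }, FIRST(S) = { '+' }

L: nullable alternative(s) L → ε; FOLLOW(L) = { $, '+' }
  L → L S T: FIRST \ {ε} = { '+' } — overlaps FOLLOW(L) on { '+' }: CONFLICT
  L → ε: FIRST \ {ε} = { } — this is the only nullable alternative, skip

T: nullable alternative(s) T → ε; FOLLOW(T) = { $, '+' }
  T → S n: FIRST \ {ε} = { '+' } — overlaps FOLLOW(T) on { '+' }: CONFLICT
  T → ε: FIRST \ {ε} = { } — this is the only nullable alternative, skip

Y: nullable alternative(s) Y → ε; FOLLOW(Y) = { '+' }
  Y → ε: FIRST \ {ε} = { } — this is the only nullable alternative, skip
  Y → + , S: FIRST \ {ε} = { '+' } — overlaps FOLLOW(Y) on { '+' }: CONFLICT

S has no nullable alternative, so no FIRST/FOLLOW check is needed there.

So the grammar has 3 FIRST/FOLLOW conflicts (marked CONFLICT above).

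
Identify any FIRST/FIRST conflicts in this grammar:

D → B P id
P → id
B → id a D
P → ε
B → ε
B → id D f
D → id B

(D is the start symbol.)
Yes. D → B P id / D → id B on { 'id' }; B → id a D / B → id D f on { 'id' }

A FIRST/FIRST conflict occurs when two productions N → α and N → β for the same non-terminal have FIRST(α) ∩ FIRST(β) ≠ ∅ (with ε ∈ FIRST of a nullable right-hand side, so two nullable alternatives also conflict).

FIRST sets of the non-terminals at (or reachable through a nullable prefix from) the front of some alternative:
  FIRST(B) = { 'id', ε }
  FIRST(P) = { 'id', ε }

Productions for D:
  D → B P id: FIRST = { 'id' }
  D → id B: FIRST = { 'id' }
Productions for P:
  P → id: FIRST = { 'id' }
  P → ε: FIRST = { ε }
Productions for B:
  B → id a D: FIRST = { 'id' }
  B → ε: FIRST = { ε }
  B → id D f: FIRST = { 'id' }

Conflict for D: D → B P id and D → id B
  Overlap: { 'id' }
Conflict for B: B → id a D and B → id D f
  Overlap: { 'id' }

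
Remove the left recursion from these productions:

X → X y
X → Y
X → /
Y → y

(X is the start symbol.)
X → Y X'
X → / X'
X' → y X'
X' → ε
Y → y

X is directly left-recursive. The standard transformation for
  A → A α₁ | ... | A α_m | β₁ | ... | β_n
is
  A  → β₁ A' | ... | β_n A'
  A' → α₁ A' | ... | α_m A' | ε

X → Y becomes X → Y X'
X → / becomes X → / X'
X → X y becomes X' → y X'
Add X' → ε

Productions for other non-terminals are unchanged:
  Y → y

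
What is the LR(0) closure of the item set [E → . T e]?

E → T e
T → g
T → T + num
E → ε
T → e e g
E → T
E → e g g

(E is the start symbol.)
To compute CLOSURE, for each item [A → α.Bβ] where B is a non-terminal, add [B → .γ] for all productions B → γ; repeat for the newly added items until nothing changes.

Start with: [E → . T e]
  [E → . T e] has the dot before T: add [T → . g], [T → . T + num], [T → . e e g]
No further items can be added.

CLOSURE = { [E → . T e], [T → . T + num], [T → . e e g], [T → . g] }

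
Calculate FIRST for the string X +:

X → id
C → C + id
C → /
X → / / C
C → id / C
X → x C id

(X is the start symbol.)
FIRST sets of the non-terminals involved (from the grammar, by fixed-point iteration):
  FIRST(X) = { '/', 'id', 'x' }

To compute FIRST(X +), process the symbols left to right:
Symbol X is a non-terminal. Add FIRST(X) \ {ε} = { '/', 'id', 'x' }
X is not nullable (ε ∉ FIRST(X)), so stop here.
FIRST(X +) = { '/', 'id', 'x' }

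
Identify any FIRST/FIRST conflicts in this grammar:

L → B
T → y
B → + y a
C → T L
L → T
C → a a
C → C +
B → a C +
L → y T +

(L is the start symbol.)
A FIRST/FIRST conflict occurs when two productions N → α and N → β for the same non-terminal have FIRST(α) ∩ FIRST(β) ≠ ∅ (with ε ∈ FIRST of a nullable right-hand side, so two nullable alternatives also conflict).

FIRST sets of the non-terminals at (or reachable through a nullable prefix from) the front of some alternative:
  FIRST(B) = { '+', 'a' }
  FIRST(T) = { 'y' }
  FIRST(C) = { 'a', 'y' }

Productions for L:
  L → B: FIRST = { '+', 'a' }
  L → T: FIRST = { 'y' }
  L → y T +: FIRST = { 'y' }
Productions for B:
  B → + y a: FIRST = { '+' }
  B → a C +: FIRST = { 'a' }
Productions for C:
  C → T L: FIRST = { 'y' }
  C → a a: FIRST = { 'a' }
  C → C +: FIRST = { 'a', 'y' }
T has only one production, so no FIRST/FIRST conflict is possible there.

Conflict for L: L → T and L → y T +
  Overlap: { 'y' }
Conflict for C: C → T L and C → C +
  Overlap: { 'y' }
Conflict for C: C → a a and C → C +
  Overlap: { 'a' }

Answer: Yes. L → T / L → y T '+' on { 'y' }; C → T L / C → C '+' on { 'y' }; C → a a / C → C '+' on { 'a' }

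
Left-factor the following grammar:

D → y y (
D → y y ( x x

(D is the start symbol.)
D → y y ( D'
D' → ε
D' → x x

Left-factoring transforms A → αβ₁ | αβ₂ into A → αA' and A' → β₁ | β₂
(α is the longest common prefix among the alternatives). Repeat until
no nonterminal has two alternatives with a common prefix.

Round 1: D has alternatives sharing prefix 'y y ('. Introduce D': D → y y ( D'
  Add: D' → ε
  Add: D' → x x

No remaining common prefixes — done.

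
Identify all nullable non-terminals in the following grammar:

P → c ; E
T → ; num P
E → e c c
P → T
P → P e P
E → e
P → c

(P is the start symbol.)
There are no ε-productions, so no non-terminal can derive ε.
No non-terminals are nullable.

Answer: None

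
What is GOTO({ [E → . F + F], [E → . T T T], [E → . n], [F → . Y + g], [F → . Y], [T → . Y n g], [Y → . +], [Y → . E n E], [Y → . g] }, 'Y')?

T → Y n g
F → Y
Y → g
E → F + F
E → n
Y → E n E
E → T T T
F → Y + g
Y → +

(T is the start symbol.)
GOTO(I, 'Y') = CLOSURE({ [A → αX.β] : [A → α.Xβ] ∈ I, X = 'Y' })

Items with dot before 'Y', with the dot advanced:
  [F → . Y] → [F → Y .]
  [F → . Y + g] → [F → Y . + g]
  [T → . Y n g] → [T → Y . n g]
Closure adds nothing (no advanced item has the dot before a non-terminal).

GOTO = { [F → Y . + g], [F → Y .], [T → Y . n g] }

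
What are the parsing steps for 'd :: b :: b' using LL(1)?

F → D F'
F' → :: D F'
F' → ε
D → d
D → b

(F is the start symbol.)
LL(1) parsing maintains a stack (initially the start symbol over $) and the input. At each step: if the stack top is a terminal, match it against the current input token; if it is a non-terminal N, replace it with the RHS of M[N, lookahead] (the unique production whose predict set contains the lookahead).

Stack is shown with the top on the left.

Stack      Input          Action
--------------------------------
F $        d :: b :: b $  output F → D F'
D F' $     d :: b :: b $  output D → d
d F' $     d :: b :: b $  match 'd'
F' $       :: b :: b $    output F' → :: D F'
:: D F' $  :: b :: b $    match '::'
D F' $     b :: b $       output D → b
b F' $     b :: b $       match 'b'
F' $       :: b $         output F' → :: D F'
:: D F' $  :: b $         match '::'
D F' $     b $            output D → b
b F' $     b $            match 'b'
F' $       $              output F' → ε
$          $              accept

The string is accepted.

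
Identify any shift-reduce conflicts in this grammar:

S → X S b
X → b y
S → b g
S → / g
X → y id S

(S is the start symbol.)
No shift-reduce conflicts

A shift-reduce conflict occurs when an LR(0) state has both:
  - a complete (reduce) item [A → α .] (dot at the end), and
  - a shift item [B → β . c γ] (dot before a terminal).

Augment with S' → S and build the canonical LR(0) collection (I0 = CLOSURE({[S' → . S]}), then GOTO on every symbol after a dot until no new states appear). It has 13 states:
  I0: { [S → . / g], [S → . X S b], [S → . b g], [S' → . S], [X → . b y], [X → . y id S] }  — shift
  I1: { [S → / . g] }  — shift
  I2: { [S' → S .] }  — accept
  I3: { [S → . / g], [S → . X S b], [S → . b g], [S → X . S b], [X → . b y], [X → . y id S] }  — shift
  I4: { [S → b . g], [X → b . y] }  — shift
  I5: { [X → y . id S] }  — shift
  I6: { [S → . / g], [S → . X S b], [S → . b g], [X → . b y], [X → . y id S], [X → y id . S] }  — shift
  I7: { [X → y id S .] }  — reduce
  I8: { [S → b g .] }  — reduce
  I9: { [X → b y .] }  — reduce
  I10: { [S → X S . b] }  — shift
  I11: { [S → X S b .] }  — reduce
  I12: { [S → / g .] }  — reduce

No state contains both a complete item and a shift item.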